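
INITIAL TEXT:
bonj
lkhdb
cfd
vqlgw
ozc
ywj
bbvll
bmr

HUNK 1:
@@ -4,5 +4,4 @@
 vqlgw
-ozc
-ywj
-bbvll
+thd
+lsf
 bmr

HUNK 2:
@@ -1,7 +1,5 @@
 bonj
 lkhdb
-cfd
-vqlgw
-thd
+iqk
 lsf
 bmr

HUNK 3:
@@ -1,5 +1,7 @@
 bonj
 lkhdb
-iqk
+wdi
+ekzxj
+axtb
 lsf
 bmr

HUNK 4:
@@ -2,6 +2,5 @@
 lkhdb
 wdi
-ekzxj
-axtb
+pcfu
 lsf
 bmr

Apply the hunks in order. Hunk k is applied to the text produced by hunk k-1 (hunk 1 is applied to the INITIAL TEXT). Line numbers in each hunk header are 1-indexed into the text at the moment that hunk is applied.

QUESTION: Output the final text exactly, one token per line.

Hunk 1: at line 4 remove [ozc,ywj,bbvll] add [thd,lsf] -> 7 lines: bonj lkhdb cfd vqlgw thd lsf bmr
Hunk 2: at line 1 remove [cfd,vqlgw,thd] add [iqk] -> 5 lines: bonj lkhdb iqk lsf bmr
Hunk 3: at line 1 remove [iqk] add [wdi,ekzxj,axtb] -> 7 lines: bonj lkhdb wdi ekzxj axtb lsf bmr
Hunk 4: at line 2 remove [ekzxj,axtb] add [pcfu] -> 6 lines: bonj lkhdb wdi pcfu lsf bmr

Answer: bonj
lkhdb
wdi
pcfu
lsf
bmr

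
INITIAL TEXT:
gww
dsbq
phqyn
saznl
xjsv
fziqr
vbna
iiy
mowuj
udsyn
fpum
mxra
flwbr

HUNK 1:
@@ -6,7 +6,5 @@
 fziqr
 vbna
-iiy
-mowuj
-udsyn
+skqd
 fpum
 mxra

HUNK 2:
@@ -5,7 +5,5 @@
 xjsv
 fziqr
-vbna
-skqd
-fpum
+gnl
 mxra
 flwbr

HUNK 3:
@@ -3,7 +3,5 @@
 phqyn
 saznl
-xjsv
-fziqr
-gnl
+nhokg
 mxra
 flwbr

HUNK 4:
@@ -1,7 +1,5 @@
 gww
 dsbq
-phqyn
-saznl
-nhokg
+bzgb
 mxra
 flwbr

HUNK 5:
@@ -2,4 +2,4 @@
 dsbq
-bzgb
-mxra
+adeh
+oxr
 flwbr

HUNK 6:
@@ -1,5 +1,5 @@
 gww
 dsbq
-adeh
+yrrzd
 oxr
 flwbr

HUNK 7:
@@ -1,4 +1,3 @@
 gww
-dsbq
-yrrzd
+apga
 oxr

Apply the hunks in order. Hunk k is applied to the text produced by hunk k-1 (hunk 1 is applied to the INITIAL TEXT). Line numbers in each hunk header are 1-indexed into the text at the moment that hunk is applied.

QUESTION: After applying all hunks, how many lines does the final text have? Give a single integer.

Answer: 4

Derivation:
Hunk 1: at line 6 remove [iiy,mowuj,udsyn] add [skqd] -> 11 lines: gww dsbq phqyn saznl xjsv fziqr vbna skqd fpum mxra flwbr
Hunk 2: at line 5 remove [vbna,skqd,fpum] add [gnl] -> 9 lines: gww dsbq phqyn saznl xjsv fziqr gnl mxra flwbr
Hunk 3: at line 3 remove [xjsv,fziqr,gnl] add [nhokg] -> 7 lines: gww dsbq phqyn saznl nhokg mxra flwbr
Hunk 4: at line 1 remove [phqyn,saznl,nhokg] add [bzgb] -> 5 lines: gww dsbq bzgb mxra flwbr
Hunk 5: at line 2 remove [bzgb,mxra] add [adeh,oxr] -> 5 lines: gww dsbq adeh oxr flwbr
Hunk 6: at line 1 remove [adeh] add [yrrzd] -> 5 lines: gww dsbq yrrzd oxr flwbr
Hunk 7: at line 1 remove [dsbq,yrrzd] add [apga] -> 4 lines: gww apga oxr flwbr
Final line count: 4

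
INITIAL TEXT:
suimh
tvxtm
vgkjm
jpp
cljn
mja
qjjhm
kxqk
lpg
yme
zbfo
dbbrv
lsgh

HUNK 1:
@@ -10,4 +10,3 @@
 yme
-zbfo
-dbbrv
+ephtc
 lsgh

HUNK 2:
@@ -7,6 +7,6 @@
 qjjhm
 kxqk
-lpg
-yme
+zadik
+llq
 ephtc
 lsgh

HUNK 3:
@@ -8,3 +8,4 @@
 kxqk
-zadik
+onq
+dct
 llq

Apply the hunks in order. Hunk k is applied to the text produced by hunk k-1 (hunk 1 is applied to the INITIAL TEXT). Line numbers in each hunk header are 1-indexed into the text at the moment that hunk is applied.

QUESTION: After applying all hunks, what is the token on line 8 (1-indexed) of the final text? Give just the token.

Answer: kxqk

Derivation:
Hunk 1: at line 10 remove [zbfo,dbbrv] add [ephtc] -> 12 lines: suimh tvxtm vgkjm jpp cljn mja qjjhm kxqk lpg yme ephtc lsgh
Hunk 2: at line 7 remove [lpg,yme] add [zadik,llq] -> 12 lines: suimh tvxtm vgkjm jpp cljn mja qjjhm kxqk zadik llq ephtc lsgh
Hunk 3: at line 8 remove [zadik] add [onq,dct] -> 13 lines: suimh tvxtm vgkjm jpp cljn mja qjjhm kxqk onq dct llq ephtc lsgh
Final line 8: kxqk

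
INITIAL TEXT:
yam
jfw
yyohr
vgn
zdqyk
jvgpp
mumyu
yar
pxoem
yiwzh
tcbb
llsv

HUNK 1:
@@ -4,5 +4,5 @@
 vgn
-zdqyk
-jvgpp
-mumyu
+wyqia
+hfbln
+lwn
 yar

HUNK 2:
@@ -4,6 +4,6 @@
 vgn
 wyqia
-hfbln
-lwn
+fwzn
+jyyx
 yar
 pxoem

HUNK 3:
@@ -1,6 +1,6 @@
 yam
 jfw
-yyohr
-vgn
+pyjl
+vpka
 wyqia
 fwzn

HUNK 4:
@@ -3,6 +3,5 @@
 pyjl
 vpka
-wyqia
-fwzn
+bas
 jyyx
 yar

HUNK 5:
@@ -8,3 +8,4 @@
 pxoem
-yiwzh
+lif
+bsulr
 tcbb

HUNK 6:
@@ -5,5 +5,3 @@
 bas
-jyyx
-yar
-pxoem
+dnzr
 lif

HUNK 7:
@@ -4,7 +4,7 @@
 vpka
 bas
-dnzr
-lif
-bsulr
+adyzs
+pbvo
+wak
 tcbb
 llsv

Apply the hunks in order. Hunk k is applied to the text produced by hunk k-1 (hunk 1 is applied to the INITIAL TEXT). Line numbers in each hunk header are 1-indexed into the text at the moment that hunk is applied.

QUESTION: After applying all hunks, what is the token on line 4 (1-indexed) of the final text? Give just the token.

Hunk 1: at line 4 remove [zdqyk,jvgpp,mumyu] add [wyqia,hfbln,lwn] -> 12 lines: yam jfw yyohr vgn wyqia hfbln lwn yar pxoem yiwzh tcbb llsv
Hunk 2: at line 4 remove [hfbln,lwn] add [fwzn,jyyx] -> 12 lines: yam jfw yyohr vgn wyqia fwzn jyyx yar pxoem yiwzh tcbb llsv
Hunk 3: at line 1 remove [yyohr,vgn] add [pyjl,vpka] -> 12 lines: yam jfw pyjl vpka wyqia fwzn jyyx yar pxoem yiwzh tcbb llsv
Hunk 4: at line 3 remove [wyqia,fwzn] add [bas] -> 11 lines: yam jfw pyjl vpka bas jyyx yar pxoem yiwzh tcbb llsv
Hunk 5: at line 8 remove [yiwzh] add [lif,bsulr] -> 12 lines: yam jfw pyjl vpka bas jyyx yar pxoem lif bsulr tcbb llsv
Hunk 6: at line 5 remove [jyyx,yar,pxoem] add [dnzr] -> 10 lines: yam jfw pyjl vpka bas dnzr lif bsulr tcbb llsv
Hunk 7: at line 4 remove [dnzr,lif,bsulr] add [adyzs,pbvo,wak] -> 10 lines: yam jfw pyjl vpka bas adyzs pbvo wak tcbb llsv
Final line 4: vpka

Answer: vpka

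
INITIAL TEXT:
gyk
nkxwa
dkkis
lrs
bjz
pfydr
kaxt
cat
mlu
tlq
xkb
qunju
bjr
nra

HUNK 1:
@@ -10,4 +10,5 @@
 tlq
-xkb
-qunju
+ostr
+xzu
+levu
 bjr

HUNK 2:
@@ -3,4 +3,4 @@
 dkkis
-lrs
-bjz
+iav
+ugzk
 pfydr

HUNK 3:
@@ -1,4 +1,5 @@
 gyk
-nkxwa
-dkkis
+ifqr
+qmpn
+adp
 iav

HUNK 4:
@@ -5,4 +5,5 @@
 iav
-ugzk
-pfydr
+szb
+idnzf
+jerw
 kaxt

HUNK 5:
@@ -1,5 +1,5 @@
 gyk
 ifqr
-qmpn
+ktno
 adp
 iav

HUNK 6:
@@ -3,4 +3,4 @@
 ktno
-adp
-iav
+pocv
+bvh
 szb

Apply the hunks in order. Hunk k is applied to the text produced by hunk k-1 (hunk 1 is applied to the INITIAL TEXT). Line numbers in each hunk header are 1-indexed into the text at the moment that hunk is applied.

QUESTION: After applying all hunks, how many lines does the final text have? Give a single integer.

Hunk 1: at line 10 remove [xkb,qunju] add [ostr,xzu,levu] -> 15 lines: gyk nkxwa dkkis lrs bjz pfydr kaxt cat mlu tlq ostr xzu levu bjr nra
Hunk 2: at line 3 remove [lrs,bjz] add [iav,ugzk] -> 15 lines: gyk nkxwa dkkis iav ugzk pfydr kaxt cat mlu tlq ostr xzu levu bjr nra
Hunk 3: at line 1 remove [nkxwa,dkkis] add [ifqr,qmpn,adp] -> 16 lines: gyk ifqr qmpn adp iav ugzk pfydr kaxt cat mlu tlq ostr xzu levu bjr nra
Hunk 4: at line 5 remove [ugzk,pfydr] add [szb,idnzf,jerw] -> 17 lines: gyk ifqr qmpn adp iav szb idnzf jerw kaxt cat mlu tlq ostr xzu levu bjr nra
Hunk 5: at line 1 remove [qmpn] add [ktno] -> 17 lines: gyk ifqr ktno adp iav szb idnzf jerw kaxt cat mlu tlq ostr xzu levu bjr nra
Hunk 6: at line 3 remove [adp,iav] add [pocv,bvh] -> 17 lines: gyk ifqr ktno pocv bvh szb idnzf jerw kaxt cat mlu tlq ostr xzu levu bjr nra
Final line count: 17

Answer: 17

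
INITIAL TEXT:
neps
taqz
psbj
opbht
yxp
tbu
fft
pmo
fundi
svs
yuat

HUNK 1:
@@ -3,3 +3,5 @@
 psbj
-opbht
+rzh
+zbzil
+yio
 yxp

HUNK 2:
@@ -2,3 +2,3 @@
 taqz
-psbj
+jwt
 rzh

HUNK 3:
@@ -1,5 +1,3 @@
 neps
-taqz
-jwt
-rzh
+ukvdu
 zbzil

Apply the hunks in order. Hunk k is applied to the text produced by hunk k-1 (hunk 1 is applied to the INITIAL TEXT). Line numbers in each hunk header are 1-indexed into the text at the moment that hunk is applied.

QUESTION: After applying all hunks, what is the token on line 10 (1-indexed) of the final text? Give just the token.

Answer: svs

Derivation:
Hunk 1: at line 3 remove [opbht] add [rzh,zbzil,yio] -> 13 lines: neps taqz psbj rzh zbzil yio yxp tbu fft pmo fundi svs yuat
Hunk 2: at line 2 remove [psbj] add [jwt] -> 13 lines: neps taqz jwt rzh zbzil yio yxp tbu fft pmo fundi svs yuat
Hunk 3: at line 1 remove [taqz,jwt,rzh] add [ukvdu] -> 11 lines: neps ukvdu zbzil yio yxp tbu fft pmo fundi svs yuat
Final line 10: svs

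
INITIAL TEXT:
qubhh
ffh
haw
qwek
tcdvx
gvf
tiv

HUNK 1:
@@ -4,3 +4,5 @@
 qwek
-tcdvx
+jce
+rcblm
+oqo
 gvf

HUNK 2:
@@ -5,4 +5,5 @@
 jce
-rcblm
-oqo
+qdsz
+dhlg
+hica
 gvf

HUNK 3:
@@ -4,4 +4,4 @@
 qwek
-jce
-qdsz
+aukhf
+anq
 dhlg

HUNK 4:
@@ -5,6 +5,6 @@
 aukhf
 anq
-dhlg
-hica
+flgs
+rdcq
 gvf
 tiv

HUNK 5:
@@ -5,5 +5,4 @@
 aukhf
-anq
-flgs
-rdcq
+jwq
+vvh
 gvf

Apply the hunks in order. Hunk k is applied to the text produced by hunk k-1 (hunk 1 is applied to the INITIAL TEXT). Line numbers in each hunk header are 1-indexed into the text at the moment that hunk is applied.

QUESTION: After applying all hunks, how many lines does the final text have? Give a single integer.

Hunk 1: at line 4 remove [tcdvx] add [jce,rcblm,oqo] -> 9 lines: qubhh ffh haw qwek jce rcblm oqo gvf tiv
Hunk 2: at line 5 remove [rcblm,oqo] add [qdsz,dhlg,hica] -> 10 lines: qubhh ffh haw qwek jce qdsz dhlg hica gvf tiv
Hunk 3: at line 4 remove [jce,qdsz] add [aukhf,anq] -> 10 lines: qubhh ffh haw qwek aukhf anq dhlg hica gvf tiv
Hunk 4: at line 5 remove [dhlg,hica] add [flgs,rdcq] -> 10 lines: qubhh ffh haw qwek aukhf anq flgs rdcq gvf tiv
Hunk 5: at line 5 remove [anq,flgs,rdcq] add [jwq,vvh] -> 9 lines: qubhh ffh haw qwek aukhf jwq vvh gvf tiv
Final line count: 9

Answer: 9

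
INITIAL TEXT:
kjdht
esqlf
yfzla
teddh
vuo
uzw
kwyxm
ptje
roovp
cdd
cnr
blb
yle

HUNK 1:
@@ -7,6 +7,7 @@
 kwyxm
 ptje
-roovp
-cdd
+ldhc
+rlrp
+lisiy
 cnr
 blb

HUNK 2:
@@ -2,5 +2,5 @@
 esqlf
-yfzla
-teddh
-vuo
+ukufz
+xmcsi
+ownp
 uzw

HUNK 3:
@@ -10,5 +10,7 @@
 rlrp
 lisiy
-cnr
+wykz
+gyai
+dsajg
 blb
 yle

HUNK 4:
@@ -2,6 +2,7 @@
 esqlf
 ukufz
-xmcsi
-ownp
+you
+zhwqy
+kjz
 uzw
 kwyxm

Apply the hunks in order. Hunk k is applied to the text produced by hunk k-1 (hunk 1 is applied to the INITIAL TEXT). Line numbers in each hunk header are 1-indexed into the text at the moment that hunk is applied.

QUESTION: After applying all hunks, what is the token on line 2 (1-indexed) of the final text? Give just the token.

Hunk 1: at line 7 remove [roovp,cdd] add [ldhc,rlrp,lisiy] -> 14 lines: kjdht esqlf yfzla teddh vuo uzw kwyxm ptje ldhc rlrp lisiy cnr blb yle
Hunk 2: at line 2 remove [yfzla,teddh,vuo] add [ukufz,xmcsi,ownp] -> 14 lines: kjdht esqlf ukufz xmcsi ownp uzw kwyxm ptje ldhc rlrp lisiy cnr blb yle
Hunk 3: at line 10 remove [cnr] add [wykz,gyai,dsajg] -> 16 lines: kjdht esqlf ukufz xmcsi ownp uzw kwyxm ptje ldhc rlrp lisiy wykz gyai dsajg blb yle
Hunk 4: at line 2 remove [xmcsi,ownp] add [you,zhwqy,kjz] -> 17 lines: kjdht esqlf ukufz you zhwqy kjz uzw kwyxm ptje ldhc rlrp lisiy wykz gyai dsajg blb yle
Final line 2: esqlf

Answer: esqlf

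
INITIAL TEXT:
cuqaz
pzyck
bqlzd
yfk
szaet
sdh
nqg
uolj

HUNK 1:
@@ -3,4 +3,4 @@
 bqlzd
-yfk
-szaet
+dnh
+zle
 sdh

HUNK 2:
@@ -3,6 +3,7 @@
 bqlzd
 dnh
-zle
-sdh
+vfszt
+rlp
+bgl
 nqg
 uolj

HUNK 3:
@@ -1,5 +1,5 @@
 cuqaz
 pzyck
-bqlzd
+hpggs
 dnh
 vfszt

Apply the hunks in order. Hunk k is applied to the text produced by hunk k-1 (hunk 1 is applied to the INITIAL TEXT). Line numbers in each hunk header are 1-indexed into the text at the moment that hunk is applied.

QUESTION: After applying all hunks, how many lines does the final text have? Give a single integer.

Hunk 1: at line 3 remove [yfk,szaet] add [dnh,zle] -> 8 lines: cuqaz pzyck bqlzd dnh zle sdh nqg uolj
Hunk 2: at line 3 remove [zle,sdh] add [vfszt,rlp,bgl] -> 9 lines: cuqaz pzyck bqlzd dnh vfszt rlp bgl nqg uolj
Hunk 3: at line 1 remove [bqlzd] add [hpggs] -> 9 lines: cuqaz pzyck hpggs dnh vfszt rlp bgl nqg uolj
Final line count: 9

Answer: 9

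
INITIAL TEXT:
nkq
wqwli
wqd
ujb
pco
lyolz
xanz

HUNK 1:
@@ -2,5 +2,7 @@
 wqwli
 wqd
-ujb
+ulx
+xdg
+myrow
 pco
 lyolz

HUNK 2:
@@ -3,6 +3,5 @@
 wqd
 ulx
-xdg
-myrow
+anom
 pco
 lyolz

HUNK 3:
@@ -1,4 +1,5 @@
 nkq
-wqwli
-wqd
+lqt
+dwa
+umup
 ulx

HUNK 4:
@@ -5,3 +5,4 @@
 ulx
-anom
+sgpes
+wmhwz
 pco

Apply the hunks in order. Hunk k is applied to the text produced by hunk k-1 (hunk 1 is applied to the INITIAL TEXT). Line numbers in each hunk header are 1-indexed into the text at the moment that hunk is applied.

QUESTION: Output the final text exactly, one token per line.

Hunk 1: at line 2 remove [ujb] add [ulx,xdg,myrow] -> 9 lines: nkq wqwli wqd ulx xdg myrow pco lyolz xanz
Hunk 2: at line 3 remove [xdg,myrow] add [anom] -> 8 lines: nkq wqwli wqd ulx anom pco lyolz xanz
Hunk 3: at line 1 remove [wqwli,wqd] add [lqt,dwa,umup] -> 9 lines: nkq lqt dwa umup ulx anom pco lyolz xanz
Hunk 4: at line 5 remove [anom] add [sgpes,wmhwz] -> 10 lines: nkq lqt dwa umup ulx sgpes wmhwz pco lyolz xanz

Answer: nkq
lqt
dwa
umup
ulx
sgpes
wmhwz
pco
lyolz
xanz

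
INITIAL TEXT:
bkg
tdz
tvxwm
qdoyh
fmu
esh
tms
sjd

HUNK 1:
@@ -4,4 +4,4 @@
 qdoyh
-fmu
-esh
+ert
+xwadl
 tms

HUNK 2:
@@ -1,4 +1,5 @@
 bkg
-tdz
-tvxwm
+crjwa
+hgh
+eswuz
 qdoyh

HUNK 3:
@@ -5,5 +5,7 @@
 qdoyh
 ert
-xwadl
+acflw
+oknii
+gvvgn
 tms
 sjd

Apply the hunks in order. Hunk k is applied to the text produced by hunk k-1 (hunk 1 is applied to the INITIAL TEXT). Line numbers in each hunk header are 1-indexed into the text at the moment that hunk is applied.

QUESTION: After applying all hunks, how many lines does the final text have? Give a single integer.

Answer: 11

Derivation:
Hunk 1: at line 4 remove [fmu,esh] add [ert,xwadl] -> 8 lines: bkg tdz tvxwm qdoyh ert xwadl tms sjd
Hunk 2: at line 1 remove [tdz,tvxwm] add [crjwa,hgh,eswuz] -> 9 lines: bkg crjwa hgh eswuz qdoyh ert xwadl tms sjd
Hunk 3: at line 5 remove [xwadl] add [acflw,oknii,gvvgn] -> 11 lines: bkg crjwa hgh eswuz qdoyh ert acflw oknii gvvgn tms sjd
Final line count: 11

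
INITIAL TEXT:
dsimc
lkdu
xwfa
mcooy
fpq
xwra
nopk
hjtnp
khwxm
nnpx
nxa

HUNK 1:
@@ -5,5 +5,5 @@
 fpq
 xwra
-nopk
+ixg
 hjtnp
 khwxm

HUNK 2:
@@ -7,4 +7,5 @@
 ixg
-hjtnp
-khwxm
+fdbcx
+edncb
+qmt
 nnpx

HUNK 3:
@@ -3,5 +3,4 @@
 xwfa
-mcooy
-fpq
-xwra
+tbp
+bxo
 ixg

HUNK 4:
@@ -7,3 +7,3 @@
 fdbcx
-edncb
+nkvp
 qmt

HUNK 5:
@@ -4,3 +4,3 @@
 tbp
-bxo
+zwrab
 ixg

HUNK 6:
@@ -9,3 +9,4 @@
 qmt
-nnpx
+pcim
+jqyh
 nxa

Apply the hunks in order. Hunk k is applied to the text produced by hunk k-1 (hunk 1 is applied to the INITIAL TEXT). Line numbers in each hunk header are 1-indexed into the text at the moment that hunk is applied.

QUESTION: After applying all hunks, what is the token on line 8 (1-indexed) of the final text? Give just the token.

Answer: nkvp

Derivation:
Hunk 1: at line 5 remove [nopk] add [ixg] -> 11 lines: dsimc lkdu xwfa mcooy fpq xwra ixg hjtnp khwxm nnpx nxa
Hunk 2: at line 7 remove [hjtnp,khwxm] add [fdbcx,edncb,qmt] -> 12 lines: dsimc lkdu xwfa mcooy fpq xwra ixg fdbcx edncb qmt nnpx nxa
Hunk 3: at line 3 remove [mcooy,fpq,xwra] add [tbp,bxo] -> 11 lines: dsimc lkdu xwfa tbp bxo ixg fdbcx edncb qmt nnpx nxa
Hunk 4: at line 7 remove [edncb] add [nkvp] -> 11 lines: dsimc lkdu xwfa tbp bxo ixg fdbcx nkvp qmt nnpx nxa
Hunk 5: at line 4 remove [bxo] add [zwrab] -> 11 lines: dsimc lkdu xwfa tbp zwrab ixg fdbcx nkvp qmt nnpx nxa
Hunk 6: at line 9 remove [nnpx] add [pcim,jqyh] -> 12 lines: dsimc lkdu xwfa tbp zwrab ixg fdbcx nkvp qmt pcim jqyh nxa
Final line 8: nkvp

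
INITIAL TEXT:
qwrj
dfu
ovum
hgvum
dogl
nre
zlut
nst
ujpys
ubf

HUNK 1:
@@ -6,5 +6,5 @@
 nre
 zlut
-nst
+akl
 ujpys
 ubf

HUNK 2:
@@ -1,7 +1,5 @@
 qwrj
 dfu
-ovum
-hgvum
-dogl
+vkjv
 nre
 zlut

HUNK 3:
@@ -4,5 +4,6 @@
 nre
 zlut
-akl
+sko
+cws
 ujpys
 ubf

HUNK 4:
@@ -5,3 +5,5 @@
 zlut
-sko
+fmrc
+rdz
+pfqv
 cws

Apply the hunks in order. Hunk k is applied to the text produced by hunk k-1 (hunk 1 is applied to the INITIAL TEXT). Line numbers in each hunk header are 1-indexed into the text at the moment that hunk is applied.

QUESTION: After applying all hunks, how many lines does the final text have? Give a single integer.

Hunk 1: at line 6 remove [nst] add [akl] -> 10 lines: qwrj dfu ovum hgvum dogl nre zlut akl ujpys ubf
Hunk 2: at line 1 remove [ovum,hgvum,dogl] add [vkjv] -> 8 lines: qwrj dfu vkjv nre zlut akl ujpys ubf
Hunk 3: at line 4 remove [akl] add [sko,cws] -> 9 lines: qwrj dfu vkjv nre zlut sko cws ujpys ubf
Hunk 4: at line 5 remove [sko] add [fmrc,rdz,pfqv] -> 11 lines: qwrj dfu vkjv nre zlut fmrc rdz pfqv cws ujpys ubf
Final line count: 11

Answer: 11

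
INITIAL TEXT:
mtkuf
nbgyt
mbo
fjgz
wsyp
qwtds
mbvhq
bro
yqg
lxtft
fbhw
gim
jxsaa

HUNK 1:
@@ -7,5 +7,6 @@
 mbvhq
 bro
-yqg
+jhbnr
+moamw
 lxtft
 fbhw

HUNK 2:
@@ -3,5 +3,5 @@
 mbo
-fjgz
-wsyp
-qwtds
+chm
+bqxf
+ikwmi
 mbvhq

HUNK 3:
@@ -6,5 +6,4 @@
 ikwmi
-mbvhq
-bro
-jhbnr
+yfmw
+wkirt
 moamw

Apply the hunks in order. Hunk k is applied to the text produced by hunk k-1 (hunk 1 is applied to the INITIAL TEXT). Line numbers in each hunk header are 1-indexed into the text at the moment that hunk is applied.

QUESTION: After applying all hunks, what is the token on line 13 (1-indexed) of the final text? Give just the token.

Hunk 1: at line 7 remove [yqg] add [jhbnr,moamw] -> 14 lines: mtkuf nbgyt mbo fjgz wsyp qwtds mbvhq bro jhbnr moamw lxtft fbhw gim jxsaa
Hunk 2: at line 3 remove [fjgz,wsyp,qwtds] add [chm,bqxf,ikwmi] -> 14 lines: mtkuf nbgyt mbo chm bqxf ikwmi mbvhq bro jhbnr moamw lxtft fbhw gim jxsaa
Hunk 3: at line 6 remove [mbvhq,bro,jhbnr] add [yfmw,wkirt] -> 13 lines: mtkuf nbgyt mbo chm bqxf ikwmi yfmw wkirt moamw lxtft fbhw gim jxsaa
Final line 13: jxsaa

Answer: jxsaa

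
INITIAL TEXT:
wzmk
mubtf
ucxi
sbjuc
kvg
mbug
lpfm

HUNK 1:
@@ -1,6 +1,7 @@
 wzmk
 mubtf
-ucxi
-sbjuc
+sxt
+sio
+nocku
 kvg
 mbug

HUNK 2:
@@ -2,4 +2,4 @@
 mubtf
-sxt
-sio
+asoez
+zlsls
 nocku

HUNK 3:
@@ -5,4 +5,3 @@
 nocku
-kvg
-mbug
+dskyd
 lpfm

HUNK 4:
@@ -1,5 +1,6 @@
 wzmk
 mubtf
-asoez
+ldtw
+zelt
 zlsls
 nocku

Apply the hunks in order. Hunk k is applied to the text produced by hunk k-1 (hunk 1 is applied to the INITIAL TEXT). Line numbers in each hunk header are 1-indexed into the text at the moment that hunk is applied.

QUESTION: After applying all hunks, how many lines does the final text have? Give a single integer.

Answer: 8

Derivation:
Hunk 1: at line 1 remove [ucxi,sbjuc] add [sxt,sio,nocku] -> 8 lines: wzmk mubtf sxt sio nocku kvg mbug lpfm
Hunk 2: at line 2 remove [sxt,sio] add [asoez,zlsls] -> 8 lines: wzmk mubtf asoez zlsls nocku kvg mbug lpfm
Hunk 3: at line 5 remove [kvg,mbug] add [dskyd] -> 7 lines: wzmk mubtf asoez zlsls nocku dskyd lpfm
Hunk 4: at line 1 remove [asoez] add [ldtw,zelt] -> 8 lines: wzmk mubtf ldtw zelt zlsls nocku dskyd lpfm
Final line count: 8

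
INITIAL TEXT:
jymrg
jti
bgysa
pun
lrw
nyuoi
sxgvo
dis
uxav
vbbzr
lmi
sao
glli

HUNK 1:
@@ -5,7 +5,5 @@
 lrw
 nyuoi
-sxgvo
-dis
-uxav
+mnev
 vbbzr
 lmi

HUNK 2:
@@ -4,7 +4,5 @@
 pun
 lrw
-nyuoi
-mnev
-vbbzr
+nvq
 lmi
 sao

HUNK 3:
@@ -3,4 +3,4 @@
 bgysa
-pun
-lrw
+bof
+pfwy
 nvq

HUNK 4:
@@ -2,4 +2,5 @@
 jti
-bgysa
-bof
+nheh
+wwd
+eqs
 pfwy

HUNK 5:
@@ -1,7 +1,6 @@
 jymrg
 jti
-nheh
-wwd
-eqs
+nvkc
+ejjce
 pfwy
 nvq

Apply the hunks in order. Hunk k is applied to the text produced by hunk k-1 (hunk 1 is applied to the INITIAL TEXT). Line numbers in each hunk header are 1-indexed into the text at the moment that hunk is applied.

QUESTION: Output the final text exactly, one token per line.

Answer: jymrg
jti
nvkc
ejjce
pfwy
nvq
lmi
sao
glli

Derivation:
Hunk 1: at line 5 remove [sxgvo,dis,uxav] add [mnev] -> 11 lines: jymrg jti bgysa pun lrw nyuoi mnev vbbzr lmi sao glli
Hunk 2: at line 4 remove [nyuoi,mnev,vbbzr] add [nvq] -> 9 lines: jymrg jti bgysa pun lrw nvq lmi sao glli
Hunk 3: at line 3 remove [pun,lrw] add [bof,pfwy] -> 9 lines: jymrg jti bgysa bof pfwy nvq lmi sao glli
Hunk 4: at line 2 remove [bgysa,bof] add [nheh,wwd,eqs] -> 10 lines: jymrg jti nheh wwd eqs pfwy nvq lmi sao glli
Hunk 5: at line 1 remove [nheh,wwd,eqs] add [nvkc,ejjce] -> 9 lines: jymrg jti nvkc ejjce pfwy nvq lmi sao glli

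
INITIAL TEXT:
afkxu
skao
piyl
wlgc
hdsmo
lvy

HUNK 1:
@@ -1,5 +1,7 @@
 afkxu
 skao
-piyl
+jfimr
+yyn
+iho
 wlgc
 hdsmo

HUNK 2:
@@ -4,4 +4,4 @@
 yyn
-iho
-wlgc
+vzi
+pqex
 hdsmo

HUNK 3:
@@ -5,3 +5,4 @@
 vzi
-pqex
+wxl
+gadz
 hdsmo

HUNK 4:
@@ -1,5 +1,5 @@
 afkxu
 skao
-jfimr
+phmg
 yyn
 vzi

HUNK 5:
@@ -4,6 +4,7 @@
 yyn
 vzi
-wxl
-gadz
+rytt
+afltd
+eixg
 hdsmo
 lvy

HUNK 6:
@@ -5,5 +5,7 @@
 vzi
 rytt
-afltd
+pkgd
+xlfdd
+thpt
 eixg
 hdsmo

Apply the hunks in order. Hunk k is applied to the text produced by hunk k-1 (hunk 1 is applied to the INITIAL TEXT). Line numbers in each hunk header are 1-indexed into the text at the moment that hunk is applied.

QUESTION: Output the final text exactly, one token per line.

Answer: afkxu
skao
phmg
yyn
vzi
rytt
pkgd
xlfdd
thpt
eixg
hdsmo
lvy

Derivation:
Hunk 1: at line 1 remove [piyl] add [jfimr,yyn,iho] -> 8 lines: afkxu skao jfimr yyn iho wlgc hdsmo lvy
Hunk 2: at line 4 remove [iho,wlgc] add [vzi,pqex] -> 8 lines: afkxu skao jfimr yyn vzi pqex hdsmo lvy
Hunk 3: at line 5 remove [pqex] add [wxl,gadz] -> 9 lines: afkxu skao jfimr yyn vzi wxl gadz hdsmo lvy
Hunk 4: at line 1 remove [jfimr] add [phmg] -> 9 lines: afkxu skao phmg yyn vzi wxl gadz hdsmo lvy
Hunk 5: at line 4 remove [wxl,gadz] add [rytt,afltd,eixg] -> 10 lines: afkxu skao phmg yyn vzi rytt afltd eixg hdsmo lvy
Hunk 6: at line 5 remove [afltd] add [pkgd,xlfdd,thpt] -> 12 lines: afkxu skao phmg yyn vzi rytt pkgd xlfdd thpt eixg hdsmo lvy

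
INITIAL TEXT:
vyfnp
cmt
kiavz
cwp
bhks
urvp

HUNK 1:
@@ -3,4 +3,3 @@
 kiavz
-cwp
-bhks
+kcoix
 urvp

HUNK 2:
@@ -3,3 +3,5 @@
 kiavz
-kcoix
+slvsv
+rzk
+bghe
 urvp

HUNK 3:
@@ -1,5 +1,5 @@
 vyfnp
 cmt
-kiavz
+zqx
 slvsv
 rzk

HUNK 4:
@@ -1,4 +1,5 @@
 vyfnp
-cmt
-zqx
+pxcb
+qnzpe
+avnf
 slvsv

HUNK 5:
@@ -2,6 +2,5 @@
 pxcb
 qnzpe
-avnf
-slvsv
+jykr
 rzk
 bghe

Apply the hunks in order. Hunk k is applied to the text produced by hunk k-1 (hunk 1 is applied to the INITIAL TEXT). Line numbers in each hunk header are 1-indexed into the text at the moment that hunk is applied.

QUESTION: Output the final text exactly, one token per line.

Answer: vyfnp
pxcb
qnzpe
jykr
rzk
bghe
urvp

Derivation:
Hunk 1: at line 3 remove [cwp,bhks] add [kcoix] -> 5 lines: vyfnp cmt kiavz kcoix urvp
Hunk 2: at line 3 remove [kcoix] add [slvsv,rzk,bghe] -> 7 lines: vyfnp cmt kiavz slvsv rzk bghe urvp
Hunk 3: at line 1 remove [kiavz] add [zqx] -> 7 lines: vyfnp cmt zqx slvsv rzk bghe urvp
Hunk 4: at line 1 remove [cmt,zqx] add [pxcb,qnzpe,avnf] -> 8 lines: vyfnp pxcb qnzpe avnf slvsv rzk bghe urvp
Hunk 5: at line 2 remove [avnf,slvsv] add [jykr] -> 7 lines: vyfnp pxcb qnzpe jykr rzk bghe urvp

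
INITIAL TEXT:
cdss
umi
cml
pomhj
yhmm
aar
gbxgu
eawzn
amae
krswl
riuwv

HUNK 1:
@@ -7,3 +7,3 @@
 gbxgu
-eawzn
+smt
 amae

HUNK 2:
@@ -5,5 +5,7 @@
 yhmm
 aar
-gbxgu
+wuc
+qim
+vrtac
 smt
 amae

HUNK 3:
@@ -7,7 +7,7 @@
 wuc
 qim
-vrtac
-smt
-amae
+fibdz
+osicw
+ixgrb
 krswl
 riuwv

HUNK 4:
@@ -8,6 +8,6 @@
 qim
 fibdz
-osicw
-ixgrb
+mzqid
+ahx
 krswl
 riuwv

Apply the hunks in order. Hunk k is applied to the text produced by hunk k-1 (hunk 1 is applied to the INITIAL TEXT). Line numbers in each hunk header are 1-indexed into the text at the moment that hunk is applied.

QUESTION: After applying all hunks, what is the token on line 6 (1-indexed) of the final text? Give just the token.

Answer: aar

Derivation:
Hunk 1: at line 7 remove [eawzn] add [smt] -> 11 lines: cdss umi cml pomhj yhmm aar gbxgu smt amae krswl riuwv
Hunk 2: at line 5 remove [gbxgu] add [wuc,qim,vrtac] -> 13 lines: cdss umi cml pomhj yhmm aar wuc qim vrtac smt amae krswl riuwv
Hunk 3: at line 7 remove [vrtac,smt,amae] add [fibdz,osicw,ixgrb] -> 13 lines: cdss umi cml pomhj yhmm aar wuc qim fibdz osicw ixgrb krswl riuwv
Hunk 4: at line 8 remove [osicw,ixgrb] add [mzqid,ahx] -> 13 lines: cdss umi cml pomhj yhmm aar wuc qim fibdz mzqid ahx krswl riuwv
Final line 6: aar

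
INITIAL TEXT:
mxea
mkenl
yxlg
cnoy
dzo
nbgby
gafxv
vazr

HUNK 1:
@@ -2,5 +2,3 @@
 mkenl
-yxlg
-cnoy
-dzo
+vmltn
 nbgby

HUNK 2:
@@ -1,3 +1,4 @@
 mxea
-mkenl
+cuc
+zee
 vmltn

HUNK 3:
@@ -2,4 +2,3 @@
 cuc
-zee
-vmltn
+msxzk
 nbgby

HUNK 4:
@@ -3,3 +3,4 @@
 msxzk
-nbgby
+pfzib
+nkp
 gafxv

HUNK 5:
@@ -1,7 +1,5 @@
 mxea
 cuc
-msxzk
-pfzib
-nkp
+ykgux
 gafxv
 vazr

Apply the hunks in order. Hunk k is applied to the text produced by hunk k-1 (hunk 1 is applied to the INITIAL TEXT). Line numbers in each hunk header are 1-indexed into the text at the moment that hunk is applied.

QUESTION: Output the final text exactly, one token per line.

Answer: mxea
cuc
ykgux
gafxv
vazr

Derivation:
Hunk 1: at line 2 remove [yxlg,cnoy,dzo] add [vmltn] -> 6 lines: mxea mkenl vmltn nbgby gafxv vazr
Hunk 2: at line 1 remove [mkenl] add [cuc,zee] -> 7 lines: mxea cuc zee vmltn nbgby gafxv vazr
Hunk 3: at line 2 remove [zee,vmltn] add [msxzk] -> 6 lines: mxea cuc msxzk nbgby gafxv vazr
Hunk 4: at line 3 remove [nbgby] add [pfzib,nkp] -> 7 lines: mxea cuc msxzk pfzib nkp gafxv vazr
Hunk 5: at line 1 remove [msxzk,pfzib,nkp] add [ykgux] -> 5 lines: mxea cuc ykgux gafxv vazr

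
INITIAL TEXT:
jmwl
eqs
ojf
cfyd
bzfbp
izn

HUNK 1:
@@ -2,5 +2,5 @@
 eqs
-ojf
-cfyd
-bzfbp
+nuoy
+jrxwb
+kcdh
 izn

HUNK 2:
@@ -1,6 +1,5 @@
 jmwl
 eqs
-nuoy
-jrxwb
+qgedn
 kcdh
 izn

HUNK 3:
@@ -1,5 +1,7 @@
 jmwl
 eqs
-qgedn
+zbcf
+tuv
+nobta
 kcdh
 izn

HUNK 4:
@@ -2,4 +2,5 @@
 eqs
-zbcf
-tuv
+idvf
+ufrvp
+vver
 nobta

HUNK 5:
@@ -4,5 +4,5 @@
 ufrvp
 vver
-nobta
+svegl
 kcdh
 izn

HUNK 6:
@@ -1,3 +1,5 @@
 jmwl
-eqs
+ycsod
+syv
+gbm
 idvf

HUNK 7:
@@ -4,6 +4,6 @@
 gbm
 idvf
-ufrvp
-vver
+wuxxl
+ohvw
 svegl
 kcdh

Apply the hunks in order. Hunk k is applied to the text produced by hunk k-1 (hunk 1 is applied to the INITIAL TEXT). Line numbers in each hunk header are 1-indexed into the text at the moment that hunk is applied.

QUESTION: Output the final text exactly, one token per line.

Answer: jmwl
ycsod
syv
gbm
idvf
wuxxl
ohvw
svegl
kcdh
izn

Derivation:
Hunk 1: at line 2 remove [ojf,cfyd,bzfbp] add [nuoy,jrxwb,kcdh] -> 6 lines: jmwl eqs nuoy jrxwb kcdh izn
Hunk 2: at line 1 remove [nuoy,jrxwb] add [qgedn] -> 5 lines: jmwl eqs qgedn kcdh izn
Hunk 3: at line 1 remove [qgedn] add [zbcf,tuv,nobta] -> 7 lines: jmwl eqs zbcf tuv nobta kcdh izn
Hunk 4: at line 2 remove [zbcf,tuv] add [idvf,ufrvp,vver] -> 8 lines: jmwl eqs idvf ufrvp vver nobta kcdh izn
Hunk 5: at line 4 remove [nobta] add [svegl] -> 8 lines: jmwl eqs idvf ufrvp vver svegl kcdh izn
Hunk 6: at line 1 remove [eqs] add [ycsod,syv,gbm] -> 10 lines: jmwl ycsod syv gbm idvf ufrvp vver svegl kcdh izn
Hunk 7: at line 4 remove [ufrvp,vver] add [wuxxl,ohvw] -> 10 lines: jmwl ycsod syv gbm idvf wuxxl ohvw svegl kcdh izn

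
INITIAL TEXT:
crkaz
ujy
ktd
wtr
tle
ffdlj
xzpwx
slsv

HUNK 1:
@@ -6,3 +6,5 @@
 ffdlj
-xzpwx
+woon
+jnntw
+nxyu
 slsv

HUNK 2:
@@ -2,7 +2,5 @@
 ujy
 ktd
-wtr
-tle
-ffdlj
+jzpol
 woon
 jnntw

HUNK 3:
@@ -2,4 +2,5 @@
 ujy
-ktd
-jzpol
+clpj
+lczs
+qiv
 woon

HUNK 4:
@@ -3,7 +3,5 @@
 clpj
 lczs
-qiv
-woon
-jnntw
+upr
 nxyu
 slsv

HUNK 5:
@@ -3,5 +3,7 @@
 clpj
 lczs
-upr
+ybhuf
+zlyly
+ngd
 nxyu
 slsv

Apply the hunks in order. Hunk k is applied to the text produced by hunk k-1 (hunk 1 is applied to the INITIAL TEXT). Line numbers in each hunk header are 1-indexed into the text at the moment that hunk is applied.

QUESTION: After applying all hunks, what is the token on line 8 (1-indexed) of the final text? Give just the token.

Answer: nxyu

Derivation:
Hunk 1: at line 6 remove [xzpwx] add [woon,jnntw,nxyu] -> 10 lines: crkaz ujy ktd wtr tle ffdlj woon jnntw nxyu slsv
Hunk 2: at line 2 remove [wtr,tle,ffdlj] add [jzpol] -> 8 lines: crkaz ujy ktd jzpol woon jnntw nxyu slsv
Hunk 3: at line 2 remove [ktd,jzpol] add [clpj,lczs,qiv] -> 9 lines: crkaz ujy clpj lczs qiv woon jnntw nxyu slsv
Hunk 4: at line 3 remove [qiv,woon,jnntw] add [upr] -> 7 lines: crkaz ujy clpj lczs upr nxyu slsv
Hunk 5: at line 3 remove [upr] add [ybhuf,zlyly,ngd] -> 9 lines: crkaz ujy clpj lczs ybhuf zlyly ngd nxyu slsv
Final line 8: nxyu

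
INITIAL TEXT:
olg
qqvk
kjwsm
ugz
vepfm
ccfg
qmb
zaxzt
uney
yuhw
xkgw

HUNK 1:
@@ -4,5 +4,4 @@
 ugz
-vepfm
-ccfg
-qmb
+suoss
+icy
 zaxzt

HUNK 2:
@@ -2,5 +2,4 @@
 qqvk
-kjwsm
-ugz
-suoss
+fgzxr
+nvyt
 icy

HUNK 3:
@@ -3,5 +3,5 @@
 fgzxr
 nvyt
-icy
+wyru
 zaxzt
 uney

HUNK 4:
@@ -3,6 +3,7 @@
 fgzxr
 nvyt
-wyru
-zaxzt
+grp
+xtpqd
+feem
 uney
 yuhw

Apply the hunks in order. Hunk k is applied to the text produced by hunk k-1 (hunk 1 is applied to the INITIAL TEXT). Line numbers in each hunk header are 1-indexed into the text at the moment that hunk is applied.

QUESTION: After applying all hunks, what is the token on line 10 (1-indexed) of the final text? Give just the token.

Answer: xkgw

Derivation:
Hunk 1: at line 4 remove [vepfm,ccfg,qmb] add [suoss,icy] -> 10 lines: olg qqvk kjwsm ugz suoss icy zaxzt uney yuhw xkgw
Hunk 2: at line 2 remove [kjwsm,ugz,suoss] add [fgzxr,nvyt] -> 9 lines: olg qqvk fgzxr nvyt icy zaxzt uney yuhw xkgw
Hunk 3: at line 3 remove [icy] add [wyru] -> 9 lines: olg qqvk fgzxr nvyt wyru zaxzt uney yuhw xkgw
Hunk 4: at line 3 remove [wyru,zaxzt] add [grp,xtpqd,feem] -> 10 lines: olg qqvk fgzxr nvyt grp xtpqd feem uney yuhw xkgw
Final line 10: xkgw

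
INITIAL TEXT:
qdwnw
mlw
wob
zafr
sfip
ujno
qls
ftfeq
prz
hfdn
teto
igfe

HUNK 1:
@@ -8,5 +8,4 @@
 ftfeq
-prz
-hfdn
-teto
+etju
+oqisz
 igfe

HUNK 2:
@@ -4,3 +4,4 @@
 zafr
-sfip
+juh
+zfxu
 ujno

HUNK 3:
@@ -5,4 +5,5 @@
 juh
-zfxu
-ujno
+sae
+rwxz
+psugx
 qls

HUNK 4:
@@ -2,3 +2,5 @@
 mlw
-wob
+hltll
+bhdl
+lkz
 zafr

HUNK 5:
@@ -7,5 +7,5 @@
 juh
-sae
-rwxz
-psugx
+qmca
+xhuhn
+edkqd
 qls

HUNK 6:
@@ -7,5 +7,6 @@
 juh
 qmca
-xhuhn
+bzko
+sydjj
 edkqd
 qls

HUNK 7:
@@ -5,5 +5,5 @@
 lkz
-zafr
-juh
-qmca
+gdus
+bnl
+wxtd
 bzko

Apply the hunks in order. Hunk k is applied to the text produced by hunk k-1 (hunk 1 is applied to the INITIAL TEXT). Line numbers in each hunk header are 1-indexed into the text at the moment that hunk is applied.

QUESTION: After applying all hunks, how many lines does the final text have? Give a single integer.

Hunk 1: at line 8 remove [prz,hfdn,teto] add [etju,oqisz] -> 11 lines: qdwnw mlw wob zafr sfip ujno qls ftfeq etju oqisz igfe
Hunk 2: at line 4 remove [sfip] add [juh,zfxu] -> 12 lines: qdwnw mlw wob zafr juh zfxu ujno qls ftfeq etju oqisz igfe
Hunk 3: at line 5 remove [zfxu,ujno] add [sae,rwxz,psugx] -> 13 lines: qdwnw mlw wob zafr juh sae rwxz psugx qls ftfeq etju oqisz igfe
Hunk 4: at line 2 remove [wob] add [hltll,bhdl,lkz] -> 15 lines: qdwnw mlw hltll bhdl lkz zafr juh sae rwxz psugx qls ftfeq etju oqisz igfe
Hunk 5: at line 7 remove [sae,rwxz,psugx] add [qmca,xhuhn,edkqd] -> 15 lines: qdwnw mlw hltll bhdl lkz zafr juh qmca xhuhn edkqd qls ftfeq etju oqisz igfe
Hunk 6: at line 7 remove [xhuhn] add [bzko,sydjj] -> 16 lines: qdwnw mlw hltll bhdl lkz zafr juh qmca bzko sydjj edkqd qls ftfeq etju oqisz igfe
Hunk 7: at line 5 remove [zafr,juh,qmca] add [gdus,bnl,wxtd] -> 16 lines: qdwnw mlw hltll bhdl lkz gdus bnl wxtd bzko sydjj edkqd qls ftfeq etju oqisz igfe
Final line count: 16

Answer: 16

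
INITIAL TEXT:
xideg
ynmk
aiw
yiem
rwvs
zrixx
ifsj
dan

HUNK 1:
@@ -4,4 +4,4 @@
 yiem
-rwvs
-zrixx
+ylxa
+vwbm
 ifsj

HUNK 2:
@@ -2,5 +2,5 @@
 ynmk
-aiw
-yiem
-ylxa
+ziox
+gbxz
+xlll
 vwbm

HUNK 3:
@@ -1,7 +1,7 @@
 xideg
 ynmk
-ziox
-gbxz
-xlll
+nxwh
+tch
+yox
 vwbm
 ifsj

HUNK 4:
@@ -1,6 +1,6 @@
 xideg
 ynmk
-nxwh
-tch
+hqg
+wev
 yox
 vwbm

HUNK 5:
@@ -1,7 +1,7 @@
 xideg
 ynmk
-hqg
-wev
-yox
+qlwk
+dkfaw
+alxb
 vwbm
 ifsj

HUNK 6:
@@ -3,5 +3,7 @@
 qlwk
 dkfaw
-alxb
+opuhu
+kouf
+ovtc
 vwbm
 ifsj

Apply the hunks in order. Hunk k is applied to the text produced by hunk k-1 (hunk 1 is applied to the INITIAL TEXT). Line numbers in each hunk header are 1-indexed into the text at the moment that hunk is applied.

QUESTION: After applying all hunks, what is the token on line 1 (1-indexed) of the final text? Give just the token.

Answer: xideg

Derivation:
Hunk 1: at line 4 remove [rwvs,zrixx] add [ylxa,vwbm] -> 8 lines: xideg ynmk aiw yiem ylxa vwbm ifsj dan
Hunk 2: at line 2 remove [aiw,yiem,ylxa] add [ziox,gbxz,xlll] -> 8 lines: xideg ynmk ziox gbxz xlll vwbm ifsj dan
Hunk 3: at line 1 remove [ziox,gbxz,xlll] add [nxwh,tch,yox] -> 8 lines: xideg ynmk nxwh tch yox vwbm ifsj dan
Hunk 4: at line 1 remove [nxwh,tch] add [hqg,wev] -> 8 lines: xideg ynmk hqg wev yox vwbm ifsj dan
Hunk 5: at line 1 remove [hqg,wev,yox] add [qlwk,dkfaw,alxb] -> 8 lines: xideg ynmk qlwk dkfaw alxb vwbm ifsj dan
Hunk 6: at line 3 remove [alxb] add [opuhu,kouf,ovtc] -> 10 lines: xideg ynmk qlwk dkfaw opuhu kouf ovtc vwbm ifsj dan
Final line 1: xideg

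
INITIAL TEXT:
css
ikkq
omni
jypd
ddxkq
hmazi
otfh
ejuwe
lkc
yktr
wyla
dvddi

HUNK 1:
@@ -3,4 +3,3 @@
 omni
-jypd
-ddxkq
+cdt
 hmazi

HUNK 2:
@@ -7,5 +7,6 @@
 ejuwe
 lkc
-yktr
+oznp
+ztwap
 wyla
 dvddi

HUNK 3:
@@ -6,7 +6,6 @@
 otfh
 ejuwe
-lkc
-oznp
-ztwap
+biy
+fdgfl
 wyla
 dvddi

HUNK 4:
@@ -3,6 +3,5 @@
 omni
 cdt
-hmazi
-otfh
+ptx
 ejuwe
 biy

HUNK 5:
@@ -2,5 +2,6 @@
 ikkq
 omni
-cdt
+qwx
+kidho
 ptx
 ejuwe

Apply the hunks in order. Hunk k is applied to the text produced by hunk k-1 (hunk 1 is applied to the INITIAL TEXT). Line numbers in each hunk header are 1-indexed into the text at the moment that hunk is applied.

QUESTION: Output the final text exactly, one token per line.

Hunk 1: at line 3 remove [jypd,ddxkq] add [cdt] -> 11 lines: css ikkq omni cdt hmazi otfh ejuwe lkc yktr wyla dvddi
Hunk 2: at line 7 remove [yktr] add [oznp,ztwap] -> 12 lines: css ikkq omni cdt hmazi otfh ejuwe lkc oznp ztwap wyla dvddi
Hunk 3: at line 6 remove [lkc,oznp,ztwap] add [biy,fdgfl] -> 11 lines: css ikkq omni cdt hmazi otfh ejuwe biy fdgfl wyla dvddi
Hunk 4: at line 3 remove [hmazi,otfh] add [ptx] -> 10 lines: css ikkq omni cdt ptx ejuwe biy fdgfl wyla dvddi
Hunk 5: at line 2 remove [cdt] add [qwx,kidho] -> 11 lines: css ikkq omni qwx kidho ptx ejuwe biy fdgfl wyla dvddi

Answer: css
ikkq
omni
qwx
kidho
ptx
ejuwe
biy
fdgfl
wyla
dvddi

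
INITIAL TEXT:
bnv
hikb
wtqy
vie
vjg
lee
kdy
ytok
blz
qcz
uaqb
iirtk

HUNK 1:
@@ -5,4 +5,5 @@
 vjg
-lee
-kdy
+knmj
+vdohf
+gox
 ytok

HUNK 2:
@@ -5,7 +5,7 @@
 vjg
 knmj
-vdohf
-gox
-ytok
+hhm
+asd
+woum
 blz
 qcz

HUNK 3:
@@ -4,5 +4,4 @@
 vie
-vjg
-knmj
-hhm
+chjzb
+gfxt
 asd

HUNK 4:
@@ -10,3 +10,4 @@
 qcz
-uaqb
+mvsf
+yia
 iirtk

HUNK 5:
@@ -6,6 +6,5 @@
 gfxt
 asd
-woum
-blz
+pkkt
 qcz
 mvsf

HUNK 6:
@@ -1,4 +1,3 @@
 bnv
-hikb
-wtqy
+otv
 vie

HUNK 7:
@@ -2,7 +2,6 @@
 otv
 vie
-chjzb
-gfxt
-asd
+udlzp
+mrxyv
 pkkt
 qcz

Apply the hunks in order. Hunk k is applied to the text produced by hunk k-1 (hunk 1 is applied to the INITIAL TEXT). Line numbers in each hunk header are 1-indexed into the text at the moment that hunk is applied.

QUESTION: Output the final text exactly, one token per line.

Hunk 1: at line 5 remove [lee,kdy] add [knmj,vdohf,gox] -> 13 lines: bnv hikb wtqy vie vjg knmj vdohf gox ytok blz qcz uaqb iirtk
Hunk 2: at line 5 remove [vdohf,gox,ytok] add [hhm,asd,woum] -> 13 lines: bnv hikb wtqy vie vjg knmj hhm asd woum blz qcz uaqb iirtk
Hunk 3: at line 4 remove [vjg,knmj,hhm] add [chjzb,gfxt] -> 12 lines: bnv hikb wtqy vie chjzb gfxt asd woum blz qcz uaqb iirtk
Hunk 4: at line 10 remove [uaqb] add [mvsf,yia] -> 13 lines: bnv hikb wtqy vie chjzb gfxt asd woum blz qcz mvsf yia iirtk
Hunk 5: at line 6 remove [woum,blz] add [pkkt] -> 12 lines: bnv hikb wtqy vie chjzb gfxt asd pkkt qcz mvsf yia iirtk
Hunk 6: at line 1 remove [hikb,wtqy] add [otv] -> 11 lines: bnv otv vie chjzb gfxt asd pkkt qcz mvsf yia iirtk
Hunk 7: at line 2 remove [chjzb,gfxt,asd] add [udlzp,mrxyv] -> 10 lines: bnv otv vie udlzp mrxyv pkkt qcz mvsf yia iirtk

Answer: bnv
otv
vie
udlzp
mrxyv
pkkt
qcz
mvsf
yia
iirtk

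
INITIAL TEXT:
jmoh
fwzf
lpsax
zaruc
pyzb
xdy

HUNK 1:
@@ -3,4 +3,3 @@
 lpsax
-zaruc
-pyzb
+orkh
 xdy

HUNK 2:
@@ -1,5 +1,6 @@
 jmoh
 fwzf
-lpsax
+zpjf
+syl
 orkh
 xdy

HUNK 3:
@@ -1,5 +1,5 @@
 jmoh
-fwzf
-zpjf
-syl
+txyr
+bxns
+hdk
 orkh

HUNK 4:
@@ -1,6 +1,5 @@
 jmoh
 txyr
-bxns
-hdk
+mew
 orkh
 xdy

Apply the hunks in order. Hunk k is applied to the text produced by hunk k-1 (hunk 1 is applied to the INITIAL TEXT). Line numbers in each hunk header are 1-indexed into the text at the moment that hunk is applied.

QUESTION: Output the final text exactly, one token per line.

Answer: jmoh
txyr
mew
orkh
xdy

Derivation:
Hunk 1: at line 3 remove [zaruc,pyzb] add [orkh] -> 5 lines: jmoh fwzf lpsax orkh xdy
Hunk 2: at line 1 remove [lpsax] add [zpjf,syl] -> 6 lines: jmoh fwzf zpjf syl orkh xdy
Hunk 3: at line 1 remove [fwzf,zpjf,syl] add [txyr,bxns,hdk] -> 6 lines: jmoh txyr bxns hdk orkh xdy
Hunk 4: at line 1 remove [bxns,hdk] add [mew] -> 5 lines: jmoh txyr mew orkh xdy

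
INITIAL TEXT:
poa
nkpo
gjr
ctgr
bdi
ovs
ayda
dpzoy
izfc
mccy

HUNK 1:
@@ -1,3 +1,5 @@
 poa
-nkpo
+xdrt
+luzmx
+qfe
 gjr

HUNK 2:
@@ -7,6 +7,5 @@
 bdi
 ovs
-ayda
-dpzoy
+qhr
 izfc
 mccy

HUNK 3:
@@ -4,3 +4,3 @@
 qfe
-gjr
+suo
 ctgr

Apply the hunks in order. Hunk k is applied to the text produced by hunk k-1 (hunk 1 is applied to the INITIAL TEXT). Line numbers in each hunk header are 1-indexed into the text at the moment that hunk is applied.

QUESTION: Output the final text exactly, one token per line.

Hunk 1: at line 1 remove [nkpo] add [xdrt,luzmx,qfe] -> 12 lines: poa xdrt luzmx qfe gjr ctgr bdi ovs ayda dpzoy izfc mccy
Hunk 2: at line 7 remove [ayda,dpzoy] add [qhr] -> 11 lines: poa xdrt luzmx qfe gjr ctgr bdi ovs qhr izfc mccy
Hunk 3: at line 4 remove [gjr] add [suo] -> 11 lines: poa xdrt luzmx qfe suo ctgr bdi ovs qhr izfc mccy

Answer: poa
xdrt
luzmx
qfe
suo
ctgr
bdi
ovs
qhr
izfc
mccy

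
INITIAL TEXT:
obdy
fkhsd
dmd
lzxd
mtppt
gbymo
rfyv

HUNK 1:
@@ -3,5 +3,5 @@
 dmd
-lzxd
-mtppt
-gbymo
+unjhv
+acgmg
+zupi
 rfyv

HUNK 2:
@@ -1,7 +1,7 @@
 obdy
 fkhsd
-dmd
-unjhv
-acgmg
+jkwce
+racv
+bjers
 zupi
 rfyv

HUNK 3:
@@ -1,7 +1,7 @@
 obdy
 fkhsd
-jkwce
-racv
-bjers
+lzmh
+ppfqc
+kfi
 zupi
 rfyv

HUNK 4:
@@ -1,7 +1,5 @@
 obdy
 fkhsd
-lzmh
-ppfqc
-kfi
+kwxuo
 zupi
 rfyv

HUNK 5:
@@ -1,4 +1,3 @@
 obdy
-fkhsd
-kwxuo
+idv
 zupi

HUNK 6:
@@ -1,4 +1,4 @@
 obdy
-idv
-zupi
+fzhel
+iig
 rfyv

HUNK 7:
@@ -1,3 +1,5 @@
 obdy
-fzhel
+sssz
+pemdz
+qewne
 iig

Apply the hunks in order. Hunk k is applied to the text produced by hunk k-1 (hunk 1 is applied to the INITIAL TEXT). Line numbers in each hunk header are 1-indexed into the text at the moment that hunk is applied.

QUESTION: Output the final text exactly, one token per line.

Answer: obdy
sssz
pemdz
qewne
iig
rfyv

Derivation:
Hunk 1: at line 3 remove [lzxd,mtppt,gbymo] add [unjhv,acgmg,zupi] -> 7 lines: obdy fkhsd dmd unjhv acgmg zupi rfyv
Hunk 2: at line 1 remove [dmd,unjhv,acgmg] add [jkwce,racv,bjers] -> 7 lines: obdy fkhsd jkwce racv bjers zupi rfyv
Hunk 3: at line 1 remove [jkwce,racv,bjers] add [lzmh,ppfqc,kfi] -> 7 lines: obdy fkhsd lzmh ppfqc kfi zupi rfyv
Hunk 4: at line 1 remove [lzmh,ppfqc,kfi] add [kwxuo] -> 5 lines: obdy fkhsd kwxuo zupi rfyv
Hunk 5: at line 1 remove [fkhsd,kwxuo] add [idv] -> 4 lines: obdy idv zupi rfyv
Hunk 6: at line 1 remove [idv,zupi] add [fzhel,iig] -> 4 lines: obdy fzhel iig rfyv
Hunk 7: at line 1 remove [fzhel] add [sssz,pemdz,qewne] -> 6 lines: obdy sssz pemdz qewne iig rfyv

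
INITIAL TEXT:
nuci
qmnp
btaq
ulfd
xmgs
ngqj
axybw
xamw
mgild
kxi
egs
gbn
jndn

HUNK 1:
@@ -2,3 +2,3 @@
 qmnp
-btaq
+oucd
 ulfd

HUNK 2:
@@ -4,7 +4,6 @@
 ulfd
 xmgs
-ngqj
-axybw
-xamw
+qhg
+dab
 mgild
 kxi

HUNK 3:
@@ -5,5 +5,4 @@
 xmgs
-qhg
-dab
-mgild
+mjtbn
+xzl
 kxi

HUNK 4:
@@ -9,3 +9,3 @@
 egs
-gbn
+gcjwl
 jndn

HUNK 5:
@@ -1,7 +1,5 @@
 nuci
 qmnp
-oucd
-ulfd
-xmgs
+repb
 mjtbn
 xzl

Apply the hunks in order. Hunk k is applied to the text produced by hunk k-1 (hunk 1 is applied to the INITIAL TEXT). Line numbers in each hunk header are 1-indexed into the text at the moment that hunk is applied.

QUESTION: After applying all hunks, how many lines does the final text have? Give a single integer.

Answer: 9

Derivation:
Hunk 1: at line 2 remove [btaq] add [oucd] -> 13 lines: nuci qmnp oucd ulfd xmgs ngqj axybw xamw mgild kxi egs gbn jndn
Hunk 2: at line 4 remove [ngqj,axybw,xamw] add [qhg,dab] -> 12 lines: nuci qmnp oucd ulfd xmgs qhg dab mgild kxi egs gbn jndn
Hunk 3: at line 5 remove [qhg,dab,mgild] add [mjtbn,xzl] -> 11 lines: nuci qmnp oucd ulfd xmgs mjtbn xzl kxi egs gbn jndn
Hunk 4: at line 9 remove [gbn] add [gcjwl] -> 11 lines: nuci qmnp oucd ulfd xmgs mjtbn xzl kxi egs gcjwl jndn
Hunk 5: at line 1 remove [oucd,ulfd,xmgs] add [repb] -> 9 lines: nuci qmnp repb mjtbn xzl kxi egs gcjwl jndn
Final line count: 9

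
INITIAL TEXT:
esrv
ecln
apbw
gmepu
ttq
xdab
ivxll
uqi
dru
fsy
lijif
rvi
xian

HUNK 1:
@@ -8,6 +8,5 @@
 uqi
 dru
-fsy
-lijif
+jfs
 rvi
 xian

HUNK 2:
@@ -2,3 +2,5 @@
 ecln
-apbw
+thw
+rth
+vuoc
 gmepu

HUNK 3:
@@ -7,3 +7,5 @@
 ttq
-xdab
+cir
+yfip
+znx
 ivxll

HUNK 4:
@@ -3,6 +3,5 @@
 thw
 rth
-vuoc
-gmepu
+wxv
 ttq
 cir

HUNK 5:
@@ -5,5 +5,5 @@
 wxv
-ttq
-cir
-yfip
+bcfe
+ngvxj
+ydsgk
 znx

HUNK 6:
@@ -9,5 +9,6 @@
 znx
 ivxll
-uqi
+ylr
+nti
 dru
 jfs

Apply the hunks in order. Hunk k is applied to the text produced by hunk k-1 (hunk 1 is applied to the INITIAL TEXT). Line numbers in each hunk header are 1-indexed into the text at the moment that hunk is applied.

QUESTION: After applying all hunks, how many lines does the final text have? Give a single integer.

Hunk 1: at line 8 remove [fsy,lijif] add [jfs] -> 12 lines: esrv ecln apbw gmepu ttq xdab ivxll uqi dru jfs rvi xian
Hunk 2: at line 2 remove [apbw] add [thw,rth,vuoc] -> 14 lines: esrv ecln thw rth vuoc gmepu ttq xdab ivxll uqi dru jfs rvi xian
Hunk 3: at line 7 remove [xdab] add [cir,yfip,znx] -> 16 lines: esrv ecln thw rth vuoc gmepu ttq cir yfip znx ivxll uqi dru jfs rvi xian
Hunk 4: at line 3 remove [vuoc,gmepu] add [wxv] -> 15 lines: esrv ecln thw rth wxv ttq cir yfip znx ivxll uqi dru jfs rvi xian
Hunk 5: at line 5 remove [ttq,cir,yfip] add [bcfe,ngvxj,ydsgk] -> 15 lines: esrv ecln thw rth wxv bcfe ngvxj ydsgk znx ivxll uqi dru jfs rvi xian
Hunk 6: at line 9 remove [uqi] add [ylr,nti] -> 16 lines: esrv ecln thw rth wxv bcfe ngvxj ydsgk znx ivxll ylr nti dru jfs rvi xian
Final line count: 16

Answer: 16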